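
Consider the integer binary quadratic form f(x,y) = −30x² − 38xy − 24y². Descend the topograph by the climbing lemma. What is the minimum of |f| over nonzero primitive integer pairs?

translate: b→-22 (≡38 mod 60), so (30,38,24)→(30,-22,16)
flip: (30,-22,16)→(16,22,30)
translate: b→-10 (≡22 mod 32), so (16,22,30)→(16,-10,24)
reduced (well bottom): (16,-10,24) with a≤c, −a<b≤a
well minimum |f| = |-16| = 16 (negative-definite)

16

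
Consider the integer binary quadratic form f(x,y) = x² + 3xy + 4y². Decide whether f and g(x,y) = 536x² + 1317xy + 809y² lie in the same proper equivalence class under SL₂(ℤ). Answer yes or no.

D₁ = -7, D₂ = -7
f: translate: b→1 (≡3 mod 2), so (1,3,4)→(1,1,2)
f: reduced (well bottom): (1,1,2) with a≤c, −a<b≤a
g: translate: b→245 (≡1317 mod 1072), so (536,1317,809)→(536,245,28)
g: flip: (536,245,28)→(28,-245,536)
g: translate: b→-21 (≡-245 mod 56), so (28,-245,536)→(28,-21,4)
g: flip: (28,-21,4)→(4,21,28)
g: translate: b→-3 (≡21 mod 8), so (4,21,28)→(4,-3,1)
g: flip: (4,-3,1)→(1,3,4)
g: translate: b→1 (≡3 mod 2), so (1,3,4)→(1,1,2)
g: reduced (well bottom): (1,1,2) with a≤c, −a<b≤a
reduced forms (1, 1, 2) vs (1, 1, 2) ⇒ equivalent

yes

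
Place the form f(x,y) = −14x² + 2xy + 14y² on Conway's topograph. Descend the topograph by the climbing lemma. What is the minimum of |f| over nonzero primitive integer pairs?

river: ρ → (14,26,-2)
river: ρ → (-2,26,14)
river: ρ → (14,2,-14)
river: ρ → (-14,26,2)
river: ρ → (2,26,-14)
river: ρ → (-14,2,14)
closes: descent 0, river 6
min |a| on river = 2

2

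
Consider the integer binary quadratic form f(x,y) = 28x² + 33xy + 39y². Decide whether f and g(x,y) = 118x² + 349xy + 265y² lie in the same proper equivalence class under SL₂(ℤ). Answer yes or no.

D₁ = -3279, D₂ = -3279
f: translate: b→-23 (≡33 mod 56), so (28,33,39)→(28,-23,34)
f: reduced (well bottom): (28,-23,34) with a≤c, −a<b≤a
g: translate: b→113 (≡349 mod 236), so (118,349,265)→(118,113,34)
g: flip: (118,113,34)→(34,-113,118)
g: translate: b→23 (≡-113 mod 68), so (34,-113,118)→(34,23,28)
g: flip: (34,23,28)→(28,-23,34)
g: reduced (well bottom): (28,-23,34) with a≤c, −a<b≤a
reduced forms (28, -23, 34) vs (28, -23, 34) ⇒ equivalent

yes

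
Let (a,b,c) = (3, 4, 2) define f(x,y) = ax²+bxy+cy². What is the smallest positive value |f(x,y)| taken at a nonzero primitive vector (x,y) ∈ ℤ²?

translate: b→-2 (≡4 mod 6), so (3,4,2)→(3,-2,1)
flip: (3,-2,1)→(1,2,3)
translate: b→0 (≡2 mod 2), so (1,2,3)→(1,0,2)
reduced (well bottom): (1,0,2) with a≤c, −a<b≤a
well minimum = a = 1

1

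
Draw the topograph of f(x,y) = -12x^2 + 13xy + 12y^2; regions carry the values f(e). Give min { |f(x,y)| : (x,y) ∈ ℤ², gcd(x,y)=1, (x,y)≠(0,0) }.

river: ρ → (12,11,-13)
river: ρ → (-13,15,10)
river: ρ → (10,25,-3)
river: ρ → (-3,23,18)
river: ρ → (18,13,-8)
river: ρ → (-8,19,12)
river: ρ → (12,5,-15)
river: ρ → (-15,25,2)
river: ρ → (2,27,-2)
river: ρ → (-2,25,15)
river: ρ → (15,5,-12)
river: ρ → (-12,19,8)
river: ρ → (8,13,-18)
river: ρ → (-18,23,3)
river: ρ → (3,25,-10)
river: ρ → (-10,15,13)
river: ρ → (13,11,-12)
river: ρ → (-12,13,12)
closes: descent 0, river 18
min |a| on river = 2

2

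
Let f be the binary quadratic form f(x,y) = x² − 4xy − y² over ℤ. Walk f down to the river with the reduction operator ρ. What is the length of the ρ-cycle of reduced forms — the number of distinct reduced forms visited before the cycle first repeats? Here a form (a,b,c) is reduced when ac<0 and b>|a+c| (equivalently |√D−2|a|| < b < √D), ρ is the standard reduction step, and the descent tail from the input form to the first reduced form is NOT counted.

D = 20, ⌊√D⌋ = 4
descent: ρ → (-1,4,1)  [lands on river]
river: ρ → (1,4,-1)
ρ-cycle length = 2 (tail of 1 descent step not counted)

2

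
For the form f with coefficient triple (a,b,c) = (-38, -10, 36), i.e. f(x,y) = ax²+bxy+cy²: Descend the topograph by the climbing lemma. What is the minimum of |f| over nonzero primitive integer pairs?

descent: ρ → (36,10,-38)  [lands on river]
river: ρ → (-38,66,8)
river: ρ → (8,62,-54)
river: ρ → (-54,46,16)
river: ρ → (16,50,-48)
river: ρ → (-48,46,18)
river: ρ → (18,62,-24)
river: ρ → (-24,34,46)
river: ρ → (46,58,-12)
river: ρ → (-12,62,36)
closes: descent 1, river 10
min |a| on river = 8

8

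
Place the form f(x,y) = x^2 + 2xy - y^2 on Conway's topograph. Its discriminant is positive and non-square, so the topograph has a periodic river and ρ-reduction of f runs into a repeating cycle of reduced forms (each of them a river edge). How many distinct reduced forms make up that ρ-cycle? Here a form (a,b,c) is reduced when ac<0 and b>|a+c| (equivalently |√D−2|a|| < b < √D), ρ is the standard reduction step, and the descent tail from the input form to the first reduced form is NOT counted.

D = 8, ⌊√D⌋ = 2
river: ρ → (-1,2,1)
river: ρ → (1,2,-1)
ρ-cycle length = 2 (tail of 0 descent steps not counted)

2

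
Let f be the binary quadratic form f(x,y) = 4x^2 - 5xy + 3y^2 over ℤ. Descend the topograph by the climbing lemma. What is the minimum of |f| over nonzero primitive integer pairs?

translate: b→3 (≡-5 mod 8), so (4,-5,3)→(4,3,2)
flip: (4,3,2)→(2,-3,4)
translate: b→1 (≡-3 mod 4), so (2,-3,4)→(2,1,3)
reduced (well bottom): (2,1,3) with a≤c, −a<b≤a
well minimum = a = 2

2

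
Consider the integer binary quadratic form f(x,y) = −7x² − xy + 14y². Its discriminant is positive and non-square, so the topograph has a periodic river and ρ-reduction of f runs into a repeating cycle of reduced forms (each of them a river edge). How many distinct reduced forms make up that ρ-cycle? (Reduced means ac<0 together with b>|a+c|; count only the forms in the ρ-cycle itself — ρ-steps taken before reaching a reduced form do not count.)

D = 393, ⌊√D⌋ = 19
descent: ρ → (14,1,-7)
descent: ρ → (-7,13,8)  [lands on river]
river: ρ → (8,19,-1)
river: ρ → (-1,19,8)
river: ρ → (8,13,-7)
river: ρ → (-7,15,6)
river: ρ → (6,9,-13)
river: ρ → (-13,17,2)
river: ρ → (2,19,-4)
river: ρ → (-4,13,14)
river: ρ → (14,15,-3)
river: ρ → (-3,15,14)
river: ρ → (14,13,-4)
river: ρ → (-4,19,2)
river: ρ → (2,17,-13)
river: ρ → (-13,9,6)
river: ρ → (6,15,-7)
ρ-cycle length = 16 (tail of 2 descent steps not counted)

16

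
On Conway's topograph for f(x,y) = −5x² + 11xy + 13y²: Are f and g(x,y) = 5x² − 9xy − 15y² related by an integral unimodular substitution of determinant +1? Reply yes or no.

D₁ = 381, D₂ = 381
river cycle of f (length 6): (13, 15, -3), (-3, 15, 13), (13, 11, -5), (-5, 19, 1), (1, 19, -5), (-5, 11, 13)
river cycle of g (length 6): (5, 11, -13), (-13, 15, 3), (3, 15, -13), (-13, 11, 5), (5, 19, -1), (-1, 19, 5)
cycles differ ⇒ inequivalent

no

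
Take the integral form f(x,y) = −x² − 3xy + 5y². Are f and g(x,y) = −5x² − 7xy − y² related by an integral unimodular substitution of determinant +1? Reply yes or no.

D₁ = 29, D₂ = 29
river cycle of f (length 2): (-1, 5, 1), (1, 5, -1)
river cycle of g (length 2): (-1, 5, 1), (1, 5, -1)
cycles coincide ⇒ equivalent

yes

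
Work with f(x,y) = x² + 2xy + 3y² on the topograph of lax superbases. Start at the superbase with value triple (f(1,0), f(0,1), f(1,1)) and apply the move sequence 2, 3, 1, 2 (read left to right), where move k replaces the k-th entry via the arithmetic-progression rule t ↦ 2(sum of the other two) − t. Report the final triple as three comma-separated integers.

start (1,3,6) = (f(1,0),f(0,1),f(1,1))
replace slot 2: 2·(1+6) − 3 = 11 → (1,11,6)
replace slot 3: 2·(1+11) − 6 = 18 → (1,11,18)
replace slot 1: 2·(11+18) − 1 = 57 → (57,11,18)
replace slot 2: 2·(57+18) − 11 = 139 → (57,139,18)

57,139,18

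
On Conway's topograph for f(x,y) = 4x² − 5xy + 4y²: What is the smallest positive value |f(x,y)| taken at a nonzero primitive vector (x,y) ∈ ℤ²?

translate: b→3 (≡-5 mod 8), so (4,-5,4)→(4,3,3)
flip: (4,3,3)→(3,-3,4)
translate: b→3 (≡-3 mod 6), so (3,-3,4)→(3,3,4)
reduced (well bottom): (3,3,4) with a≤c, −a<b≤a
well minimum = a = 3

3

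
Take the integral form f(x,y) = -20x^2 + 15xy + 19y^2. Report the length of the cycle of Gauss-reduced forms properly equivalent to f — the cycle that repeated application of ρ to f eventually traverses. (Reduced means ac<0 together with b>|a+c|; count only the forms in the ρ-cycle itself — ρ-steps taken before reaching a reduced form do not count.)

D = 1745, ⌊√D⌋ = 41
river: ρ → (19,23,-16)
river: ρ → (-16,41,1)
river: ρ → (1,41,-16)
river: ρ → (-16,23,19)
river: ρ → (19,15,-20)
river: ρ → (-20,25,14)
river: ρ → (14,31,-14)
river: ρ → (-14,25,20)
river: ρ → (20,15,-19)
river: ρ → (-19,23,16)
river: ρ → (16,41,-1)
river: ρ → (-1,41,16)
river: ρ → (16,23,-19)
river: ρ → (-19,15,20)
river: ρ → (20,25,-14)
river: ρ → (-14,31,14)
river: ρ → (14,25,-20)
river: ρ → (-20,15,19)
ρ-cycle length = 18 (tail of 0 descent steps not counted)

18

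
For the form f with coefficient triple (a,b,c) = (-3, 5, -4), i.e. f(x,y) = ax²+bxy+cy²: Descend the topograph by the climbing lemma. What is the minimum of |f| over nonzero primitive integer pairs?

translate: b→1 (≡-5 mod 6), so (3,-5,4)→(3,1,2)
flip: (3,1,2)→(2,-1,3)
reduced (well bottom): (2,-1,3) with a≤c, −a<b≤a
well minimum |f| = |-2| = 2 (negative-definite)

2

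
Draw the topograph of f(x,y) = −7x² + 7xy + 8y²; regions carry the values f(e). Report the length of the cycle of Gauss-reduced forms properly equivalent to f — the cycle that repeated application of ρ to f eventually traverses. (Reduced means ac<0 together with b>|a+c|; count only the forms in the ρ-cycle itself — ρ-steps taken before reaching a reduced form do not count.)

D = 273, ⌊√D⌋ = 16
river: ρ → (8,9,-6)
river: ρ → (-6,15,2)
river: ρ → (2,13,-13)
river: ρ → (-13,13,2)
river: ρ → (2,15,-6)
river: ρ → (-6,9,8)
river: ρ → (8,7,-7)
river: ρ → (-7,7,8)
ρ-cycle length = 8 (tail of 0 descent steps not counted)

8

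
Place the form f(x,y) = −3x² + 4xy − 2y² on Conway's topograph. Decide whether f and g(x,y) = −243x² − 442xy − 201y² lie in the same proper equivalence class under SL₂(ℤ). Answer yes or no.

D₁ = -8, D₂ = -8
f is negative-definite; reduce −f:
−f: translate: b→2 (≡-4 mod 6), so (3,-4,2)→(3,2,1)
−f: flip: (3,2,1)→(1,-2,3)
−f: translate: b→0 (≡-2 mod 2), so (1,-2,3)→(1,0,2)
−f: reduced (well bottom): (1,0,2) with a≤c, −a<b≤a
flip sign back: reduced form of f is (-1,0,-2)
g is negative-definite; reduce −g:
−g: translate: b→-44 (≡442 mod 486), so (243,442,201)→(243,-44,2)
−g: flip: (243,-44,2)→(2,44,243)
−g: translate: b→0 (≡44 mod 4), so (2,44,243)→(2,0,1)
−g: flip: (2,0,1)→(1,0,2)
−g: reduced (well bottom): (1,0,2) with a≤c, −a<b≤a
flip sign back: reduced form of g is (-1,0,-2)
reduced forms (-1, 0, -2) vs (-1, 0, -2) ⇒ equivalent

yes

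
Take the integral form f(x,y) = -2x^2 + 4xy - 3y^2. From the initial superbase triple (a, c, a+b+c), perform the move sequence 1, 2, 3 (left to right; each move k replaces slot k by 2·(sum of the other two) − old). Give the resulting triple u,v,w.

start (-2,-3,-1) = (f(1,0),f(0,1),f(1,1))
replace slot 1: 2·((-3)+(-1)) − (-2) = -6 → (-6,-3,-1)
replace slot 2: 2·((-6)+(-1)) − (-3) = -11 → (-6,-11,-1)
replace slot 3: 2·((-6)+(-11)) − (-1) = -33 → (-6,-11,-33)

-6,-11,-33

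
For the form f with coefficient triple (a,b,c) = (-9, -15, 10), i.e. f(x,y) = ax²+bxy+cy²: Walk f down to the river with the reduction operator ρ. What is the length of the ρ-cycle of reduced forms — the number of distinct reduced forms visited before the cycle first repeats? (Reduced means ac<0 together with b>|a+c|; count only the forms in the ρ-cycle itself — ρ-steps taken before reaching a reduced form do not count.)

D = 585, ⌊√D⌋ = 24
descent: ρ → (10,15,-9)  [lands on river]
river: ρ → (-9,21,4)
river: ρ → (4,19,-14)
river: ρ → (-14,9,9)
river: ρ → (9,9,-14)
river: ρ → (-14,19,4)
river: ρ → (4,21,-9)
river: ρ → (-9,15,10)
river: ρ → (10,5,-14)
river: ρ → (-14,23,1)
river: ρ → (1,23,-14)
river: ρ → (-14,5,10)
ρ-cycle length = 12 (tail of 1 descent step not counted)

12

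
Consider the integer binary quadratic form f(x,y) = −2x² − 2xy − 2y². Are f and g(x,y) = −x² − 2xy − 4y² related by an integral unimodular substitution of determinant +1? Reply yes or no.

D₁ = -12, D₂ = -12
f is negative-definite; reduce −f:
−f: reduced (well bottom): (2,2,2) with a≤c, −a<b≤a
flip sign back: reduced form of f is (-2,-2,-2)
g is negative-definite; reduce −g:
−g: translate: b→0 (≡2 mod 2), so (1,2,4)→(1,0,3)
−g: reduced (well bottom): (1,0,3) with a≤c, −a<b≤a
flip sign back: reduced form of g is (-1,0,-3)
reduced forms (-2, -2, -2) vs (-1, 0, -3) ⇒ inequivalent

no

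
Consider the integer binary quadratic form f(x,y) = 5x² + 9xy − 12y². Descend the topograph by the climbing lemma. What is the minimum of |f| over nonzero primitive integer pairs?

river: ρ → (-12,15,2)
river: ρ → (2,17,-4)
river: ρ → (-4,15,6)
river: ρ → (6,9,-10)
river: ρ → (-10,11,5)
river: ρ → (5,9,-12)
closes: descent 0, river 6
min |a| on river = 2

2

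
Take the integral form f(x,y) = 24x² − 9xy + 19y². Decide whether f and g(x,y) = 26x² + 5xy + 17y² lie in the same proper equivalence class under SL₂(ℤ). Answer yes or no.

D₁ = -1743, D₂ = -1743
f: flip: (24,-9,19)→(19,9,24)
f: reduced (well bottom): (19,9,24) with a≤c, −a<b≤a
g: flip: (26,5,17)→(17,-5,26)
g: reduced (well bottom): (17,-5,26) with a≤c, −a<b≤a
reduced forms (19, 9, 24) vs (17, -5, 26) ⇒ inequivalent

no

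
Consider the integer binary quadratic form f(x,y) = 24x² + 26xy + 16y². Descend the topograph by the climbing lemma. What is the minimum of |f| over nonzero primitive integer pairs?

translate: b→-22 (≡26 mod 48), so (24,26,16)→(24,-22,14)
flip: (24,-22,14)→(14,22,24)
translate: b→-6 (≡22 mod 28), so (14,22,24)→(14,-6,16)
reduced (well bottom): (14,-6,16) with a≤c, −a<b≤a
well minimum = a = 14

14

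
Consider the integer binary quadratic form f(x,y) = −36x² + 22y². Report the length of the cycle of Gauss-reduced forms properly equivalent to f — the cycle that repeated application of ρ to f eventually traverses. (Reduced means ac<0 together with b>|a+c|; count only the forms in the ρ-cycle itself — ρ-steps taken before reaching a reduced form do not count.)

D = 3168, ⌊√D⌋ = 56
descent: ρ → (22,44,-14)  [lands on river]
river: ρ → (-14,40,28)
river: ρ → (28,16,-26)
river: ρ → (-26,36,18)
river: ρ → (18,36,-26)
river: ρ → (-26,16,28)
river: ρ → (28,40,-14)
river: ρ → (-14,44,22)
ρ-cycle length = 8 (tail of 1 descent step not counted)

8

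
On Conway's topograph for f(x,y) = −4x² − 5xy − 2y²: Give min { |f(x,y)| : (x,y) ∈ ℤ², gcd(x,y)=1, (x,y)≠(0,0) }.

translate: b→-3 (≡5 mod 8), so (4,5,2)→(4,-3,1)
flip: (4,-3,1)→(1,3,4)
translate: b→1 (≡3 mod 2), so (1,3,4)→(1,1,2)
reduced (well bottom): (1,1,2) with a≤c, −a<b≤a
well minimum |f| = |-1| = 1 (negative-definite)

1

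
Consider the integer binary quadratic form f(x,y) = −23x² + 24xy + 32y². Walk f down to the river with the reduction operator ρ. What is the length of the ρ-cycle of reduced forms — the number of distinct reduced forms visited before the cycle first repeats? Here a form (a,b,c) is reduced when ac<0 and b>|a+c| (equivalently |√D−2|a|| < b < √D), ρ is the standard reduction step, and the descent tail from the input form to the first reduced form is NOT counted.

D = 3520, ⌊√D⌋ = 59
river: ρ → (32,40,-15)
river: ρ → (-15,50,17)
river: ρ → (17,52,-12)
river: ρ → (-12,44,33)
river: ρ → (33,22,-23)
river: ρ → (-23,24,32)
ρ-cycle length = 6 (tail of 0 descent steps not counted)

6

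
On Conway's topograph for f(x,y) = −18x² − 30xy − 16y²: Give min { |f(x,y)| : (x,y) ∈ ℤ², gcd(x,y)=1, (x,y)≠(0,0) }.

translate: b→-6 (≡30 mod 36), so (18,30,16)→(18,-6,4)
flip: (18,-6,4)→(4,6,18)
translate: b→-2 (≡6 mod 8), so (4,6,18)→(4,-2,16)
reduced (well bottom): (4,-2,16) with a≤c, −a<b≤a
well minimum |f| = |-4| = 4 (negative-definite)

4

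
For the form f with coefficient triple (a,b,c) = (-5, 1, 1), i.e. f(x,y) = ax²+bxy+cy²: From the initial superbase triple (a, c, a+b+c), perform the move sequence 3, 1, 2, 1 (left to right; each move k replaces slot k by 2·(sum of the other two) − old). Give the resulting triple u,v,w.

start (-5,1,-3) = (f(1,0),f(0,1),f(1,1))
replace slot 3: 2·((-5)+1) − (-3) = -5 → (-5,1,-5)
replace slot 1: 2·(1+(-5)) − (-5) = -3 → (-3,1,-5)
replace slot 2: 2·((-3)+(-5)) − 1 = -17 → (-3,-17,-5)
replace slot 1: 2·((-17)+(-5)) − (-3) = -41 → (-41,-17,-5)

-41,-17,-5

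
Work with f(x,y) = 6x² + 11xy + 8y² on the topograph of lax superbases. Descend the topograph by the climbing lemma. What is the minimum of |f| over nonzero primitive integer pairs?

translate: b→-1 (≡11 mod 12), so (6,11,8)→(6,-1,3)
flip: (6,-1,3)→(3,1,6)
reduced (well bottom): (3,1,6) with a≤c, −a<b≤a
well minimum = a = 3

3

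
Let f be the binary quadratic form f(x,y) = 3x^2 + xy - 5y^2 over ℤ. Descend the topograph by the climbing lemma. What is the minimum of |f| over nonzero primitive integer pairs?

descent: ρ → (-5,-1,3)
descent: ρ → (3,7,-1)  [lands on river]
river: ρ → (-1,7,3)
river: ρ → (3,5,-3)
river: ρ → (-3,7,1)
river: ρ → (1,7,-3)
river: ρ → (-3,5,3)
closes: descent 2, river 6
min |a| on river = 1

1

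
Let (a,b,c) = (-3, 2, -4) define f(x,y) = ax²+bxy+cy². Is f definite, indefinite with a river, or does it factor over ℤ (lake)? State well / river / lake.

D = b²−4ac = 2² − 4·(-3)·(-4) = -44
D < 0 ⇒ definite ⇒ every region one sign ⇒ single well

well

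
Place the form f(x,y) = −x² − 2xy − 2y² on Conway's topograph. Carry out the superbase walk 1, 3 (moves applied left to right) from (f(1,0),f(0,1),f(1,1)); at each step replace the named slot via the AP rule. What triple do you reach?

start (-1,-2,-5) = (f(1,0),f(0,1),f(1,1))
replace slot 1: 2·((-2)+(-5)) − (-1) = -13 → (-13,-2,-5)
replace slot 3: 2·((-13)+(-2)) − (-5) = -25 → (-13,-2,-25)

-13,-2,-25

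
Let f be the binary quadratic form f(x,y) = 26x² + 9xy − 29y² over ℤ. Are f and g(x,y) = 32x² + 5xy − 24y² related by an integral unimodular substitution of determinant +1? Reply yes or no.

D₁ = 3097, D₂ = 3097
river cycle of f (length 50): (-29, 49, 6), (6, 47, -37), (-37, 27, 16), (16, 37, -27), (-27, 17, 26), (26, 35, -18), (-18, 37, 24), (24, 11, -31), (-31, 51, 4), (4, 53, -18), … (40 more)
river cycle of g (length 50): (-24, 43, 13), (13, 35, -36), (-36, 37, 12), (12, 35, -39), (-39, 43, 8), (8, 53, -9), (-9, 55, 2), (2, 53, -36), (-36, 19, 19), (19, 19, -36), … (40 more)
cycles differ ⇒ inequivalent

no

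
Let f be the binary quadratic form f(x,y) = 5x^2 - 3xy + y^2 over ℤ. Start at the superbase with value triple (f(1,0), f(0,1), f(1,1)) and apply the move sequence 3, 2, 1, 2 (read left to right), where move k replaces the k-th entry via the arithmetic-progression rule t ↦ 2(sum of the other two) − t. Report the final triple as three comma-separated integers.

start (5,1,3) = (f(1,0),f(0,1),f(1,1))
replace slot 3: 2·(5+1) − 3 = 9 → (5,1,9)
replace slot 2: 2·(5+9) − 1 = 27 → (5,27,9)
replace slot 1: 2·(27+9) − 5 = 67 → (67,27,9)
replace slot 2: 2·(67+9) − 27 = 125 → (67,125,9)

67,125,9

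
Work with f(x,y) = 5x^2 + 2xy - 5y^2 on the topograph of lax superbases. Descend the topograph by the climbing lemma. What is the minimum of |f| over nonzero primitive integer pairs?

river: ρ → (-5,8,2)
river: ρ → (2,8,-5)
river: ρ → (-5,2,5)
river: ρ → (5,8,-2)
river: ρ → (-2,8,5)
river: ρ → (5,2,-5)
closes: descent 0, river 6
min |a| on river = 2

2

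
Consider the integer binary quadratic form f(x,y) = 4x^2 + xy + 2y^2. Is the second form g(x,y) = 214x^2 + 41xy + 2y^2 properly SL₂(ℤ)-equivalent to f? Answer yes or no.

D₁ = -31, D₂ = -31
f: flip: (4,1,2)→(2,-1,4)
f: reduced (well bottom): (2,-1,4) with a≤c, −a<b≤a
g: flip: (214,41,2)→(2,-41,214)
g: translate: b→-1 (≡-41 mod 4), so (2,-41,214)→(2,-1,4)
g: reduced (well bottom): (2,-1,4) with a≤c, −a<b≤a
reduced forms (2, -1, 4) vs (2, -1, 4) ⇒ equivalent

yes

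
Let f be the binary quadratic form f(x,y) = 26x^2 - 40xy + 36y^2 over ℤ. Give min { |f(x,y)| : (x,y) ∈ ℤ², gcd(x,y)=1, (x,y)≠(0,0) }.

translate: b→12 (≡-40 mod 52), so (26,-40,36)→(26,12,22)
flip: (26,12,22)→(22,-12,26)
reduced (well bottom): (22,-12,26) with a≤c, −a<b≤a
well minimum = a = 22

22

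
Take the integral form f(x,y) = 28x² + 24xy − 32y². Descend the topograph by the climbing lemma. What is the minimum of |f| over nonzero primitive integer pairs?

river: ρ → (-32,40,20)
river: ρ → (20,40,-32)
river: ρ → (-32,24,28)
river: ρ → (28,32,-28)
river: ρ → (-28,24,32)
river: ρ → (32,40,-20)
river: ρ → (-20,40,32)
river: ρ → (32,24,-28)
river: ρ → (-28,32,28)
river: ρ → (28,24,-32)
closes: descent 0, river 10
min |a| on river = 20

20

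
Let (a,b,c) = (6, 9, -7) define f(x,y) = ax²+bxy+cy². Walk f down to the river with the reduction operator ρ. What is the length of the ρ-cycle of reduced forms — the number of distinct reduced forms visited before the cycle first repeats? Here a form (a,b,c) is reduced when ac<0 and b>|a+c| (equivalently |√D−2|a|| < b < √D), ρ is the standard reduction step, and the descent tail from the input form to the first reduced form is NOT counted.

D = 249, ⌊√D⌋ = 15
river: ρ → (-7,5,8)
river: ρ → (8,11,-4)
river: ρ → (-4,13,5)
river: ρ → (5,7,-10)
river: ρ → (-10,13,2)
river: ρ → (2,15,-3)
river: ρ → (-3,15,2)
river: ρ → (2,13,-10)
river: ρ → (-10,7,5)
river: ρ → (5,13,-4)
river: ρ → (-4,11,8)
river: ρ → (8,5,-7)
river: ρ → (-7,9,6)
river: ρ → (6,15,-1)
river: ρ → (-1,15,6)
river: ρ → (6,9,-7)
ρ-cycle length = 16 (tail of 0 descent steps not counted)

16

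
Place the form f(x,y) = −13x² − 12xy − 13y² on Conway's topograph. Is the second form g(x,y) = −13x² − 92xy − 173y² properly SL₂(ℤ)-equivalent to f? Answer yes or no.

D₁ = -532, D₂ = -532
f is negative-definite; reduce −f:
−f: reduced (well bottom): (13,12,13) with a≤c, −a<b≤a
flip sign back: reduced form of f is (-13,-12,-13)
g is negative-definite; reduce −g:
−g: translate: b→-12 (≡92 mod 26), so (13,92,173)→(13,-12,13)
−g: flip: (13,-12,13)→(13,12,13)
−g: reduced (well bottom): (13,12,13) with a≤c, −a<b≤a
flip sign back: reduced form of g is (-13,-12,-13)
reduced forms (-13, -12, -13) vs (-13, -12, -13) ⇒ equivalent

yes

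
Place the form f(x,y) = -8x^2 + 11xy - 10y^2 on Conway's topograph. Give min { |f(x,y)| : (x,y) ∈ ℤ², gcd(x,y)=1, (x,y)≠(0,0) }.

translate: b→5 (≡-11 mod 16), so (8,-11,10)→(8,5,7)
flip: (8,5,7)→(7,-5,8)
reduced (well bottom): (7,-5,8) with a≤c, −a<b≤a
well minimum |f| = |-7| = 7 (negative-definite)

7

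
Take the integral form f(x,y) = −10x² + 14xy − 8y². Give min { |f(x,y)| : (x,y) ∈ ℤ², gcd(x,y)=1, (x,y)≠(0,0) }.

translate: b→6 (≡-14 mod 20), so (10,-14,8)→(10,6,4)
flip: (10,6,4)→(4,-6,10)
translate: b→2 (≡-6 mod 8), so (4,-6,10)→(4,2,8)
reduced (well bottom): (4,2,8) with a≤c, −a<b≤a
well minimum |f| = |-4| = 4 (negative-definite)

4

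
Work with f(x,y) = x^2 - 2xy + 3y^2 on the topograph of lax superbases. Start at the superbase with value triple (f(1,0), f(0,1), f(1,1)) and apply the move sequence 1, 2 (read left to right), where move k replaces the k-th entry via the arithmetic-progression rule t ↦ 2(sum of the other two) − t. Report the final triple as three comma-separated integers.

start (1,3,2) = (f(1,0),f(0,1),f(1,1))
replace slot 1: 2·(3+2) − 1 = 9 → (9,3,2)
replace slot 2: 2·(9+2) − 3 = 19 → (9,19,2)

9,19,2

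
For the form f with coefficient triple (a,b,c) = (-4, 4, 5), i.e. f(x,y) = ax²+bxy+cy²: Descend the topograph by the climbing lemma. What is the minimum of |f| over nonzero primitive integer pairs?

river: ρ → (5,6,-3)
river: ρ → (-3,6,5)
river: ρ → (5,4,-4)
river: ρ → (-4,4,5)
closes: descent 0, river 4
min |a| on river = 3

3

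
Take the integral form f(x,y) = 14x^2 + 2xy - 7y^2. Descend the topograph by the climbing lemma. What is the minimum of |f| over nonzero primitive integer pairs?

descent: ρ → (-7,12,9)  [lands on river]
river: ρ → (9,6,-10)
river: ρ → (-10,14,5)
river: ρ → (5,16,-7)
closes: descent 1, river 4
min |a| on river = 5

5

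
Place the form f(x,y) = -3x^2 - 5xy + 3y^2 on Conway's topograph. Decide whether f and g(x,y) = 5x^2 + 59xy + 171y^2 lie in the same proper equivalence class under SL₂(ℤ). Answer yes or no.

D₁ = 61, D₂ = 61
river cycle of f (length 6): (3, 5, -3), (-3, 7, 1), (1, 7, -3), (-3, 5, 3), (3, 7, -1), (-1, 7, 3)
river cycle of g (length 6): (-3, 7, 1), (1, 7, -3), (-3, 5, 3), (3, 7, -1), (-1, 7, 3), (3, 5, -3)
cycles coincide ⇒ equivalent

yes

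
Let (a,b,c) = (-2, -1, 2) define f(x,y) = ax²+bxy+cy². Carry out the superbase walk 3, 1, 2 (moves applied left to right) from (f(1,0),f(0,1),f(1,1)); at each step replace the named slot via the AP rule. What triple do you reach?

start (-2,2,-1) = (f(1,0),f(0,1),f(1,1))
replace slot 3: 2·((-2)+2) − (-1) = 1 → (-2,2,1)
replace slot 1: 2·(2+1) − (-2) = 8 → (8,2,1)
replace slot 2: 2·(8+1) − 2 = 16 → (8,16,1)

8,16,1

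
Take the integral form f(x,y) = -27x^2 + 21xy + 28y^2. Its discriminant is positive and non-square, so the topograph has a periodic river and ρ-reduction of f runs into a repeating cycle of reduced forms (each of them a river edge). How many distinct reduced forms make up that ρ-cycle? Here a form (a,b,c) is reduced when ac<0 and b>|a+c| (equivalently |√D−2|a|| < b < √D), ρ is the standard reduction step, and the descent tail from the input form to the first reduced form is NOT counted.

D = 3465, ⌊√D⌋ = 58
river: ρ → (28,35,-20)
river: ρ → (-20,45,18)
river: ρ → (18,27,-38)
river: ρ → (-38,49,7)
river: ρ → (7,49,-38)
river: ρ → (-38,27,18)
river: ρ → (18,45,-20)
river: ρ → (-20,35,28)
river: ρ → (28,21,-27)
river: ρ → (-27,33,22)
river: ρ → (22,55,-5)
river: ρ → (-5,55,22)
river: ρ → (22,33,-27)
river: ρ → (-27,21,28)
ρ-cycle length = 14 (tail of 0 descent steps not counted)

14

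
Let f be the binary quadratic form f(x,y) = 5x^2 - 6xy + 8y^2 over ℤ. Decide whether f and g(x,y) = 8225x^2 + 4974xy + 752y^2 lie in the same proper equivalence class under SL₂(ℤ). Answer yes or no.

D₁ = -124, D₂ = -124
f: translate: b→4 (≡-6 mod 10), so (5,-6,8)→(5,4,7)
f: reduced (well bottom): (5,4,7) with a≤c, −a<b≤a
g: flip: (8225,4974,752)→(752,-4974,8225)
g: translate: b→-462 (≡-4974 mod 1504), so (752,-4974,8225)→(752,-462,71)
g: flip: (752,-462,71)→(71,462,752)
g: translate: b→36 (≡462 mod 142), so (71,462,752)→(71,36,5)
g: flip: (71,36,5)→(5,-36,71)
g: translate: b→4 (≡-36 mod 10), so (5,-36,71)→(5,4,7)
g: reduced (well bottom): (5,4,7) with a≤c, −a<b≤a
reduced forms (5, 4, 7) vs (5, 4, 7) ⇒ equivalent

yes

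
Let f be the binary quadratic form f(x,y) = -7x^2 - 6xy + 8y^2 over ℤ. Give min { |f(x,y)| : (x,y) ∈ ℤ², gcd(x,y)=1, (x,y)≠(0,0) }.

descent: ρ → (8,6,-7)  [lands on river]
river: ρ → (-7,8,7)
river: ρ → (7,6,-8)
river: ρ → (-8,10,5)
river: ρ → (5,10,-8)
river: ρ → (-8,6,7)
river: ρ → (7,8,-7)
river: ρ → (-7,6,8)
river: ρ → (8,10,-5)
river: ρ → (-5,10,8)
closes: descent 1, river 10
min |a| on river = 5

5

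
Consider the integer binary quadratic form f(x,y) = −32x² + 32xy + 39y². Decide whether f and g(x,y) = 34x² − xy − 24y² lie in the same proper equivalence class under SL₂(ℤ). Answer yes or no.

D₁ = 6016, D₂ = 3265
discriminants differ ⇒ not SL₂(ℤ)-equivalent

no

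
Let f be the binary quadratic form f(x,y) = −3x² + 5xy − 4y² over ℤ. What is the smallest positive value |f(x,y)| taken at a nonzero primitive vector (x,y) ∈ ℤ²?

translate: b→1 (≡-5 mod 6), so (3,-5,4)→(3,1,2)
flip: (3,1,2)→(2,-1,3)
reduced (well bottom): (2,-1,3) with a≤c, −a<b≤a
well minimum |f| = |-2| = 2 (negative-definite)

2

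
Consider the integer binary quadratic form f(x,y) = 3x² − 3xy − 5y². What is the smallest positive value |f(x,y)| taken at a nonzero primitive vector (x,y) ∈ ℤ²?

descent: ρ → (-5,3,3)  [lands on river]
river: ρ → (3,3,-5)
river: ρ → (-5,7,1)
river: ρ → (1,7,-5)
closes: descent 1, river 4
min |a| on river = 1

1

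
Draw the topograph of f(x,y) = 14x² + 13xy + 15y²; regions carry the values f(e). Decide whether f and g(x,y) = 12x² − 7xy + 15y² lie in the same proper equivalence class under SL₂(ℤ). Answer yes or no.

D₁ = -671, D₂ = -671
f: reduced (well bottom): (14,13,15) with a≤c, −a<b≤a
g: reduced (well bottom): (12,-7,15) with a≤c, −a<b≤a
reduced forms (14, 13, 15) vs (12, -7, 15) ⇒ inequivalent

no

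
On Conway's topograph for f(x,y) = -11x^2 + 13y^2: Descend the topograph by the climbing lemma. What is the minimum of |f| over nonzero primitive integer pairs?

descent: ρ → (13,0,-11)
descent: ρ → (-11,22,2)  [lands on river]
river: ρ → (2,22,-11)
closes: descent 2, river 2
min |a| on river = 2

2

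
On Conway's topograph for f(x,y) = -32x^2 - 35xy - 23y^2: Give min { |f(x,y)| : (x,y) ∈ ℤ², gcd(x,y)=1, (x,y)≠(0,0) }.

translate: b→-29 (≡35 mod 64), so (32,35,23)→(32,-29,20)
flip: (32,-29,20)→(20,29,32)
translate: b→-11 (≡29 mod 40), so (20,29,32)→(20,-11,23)
reduced (well bottom): (20,-11,23) with a≤c, −a<b≤a
well minimum |f| = |-20| = 20 (negative-definite)

20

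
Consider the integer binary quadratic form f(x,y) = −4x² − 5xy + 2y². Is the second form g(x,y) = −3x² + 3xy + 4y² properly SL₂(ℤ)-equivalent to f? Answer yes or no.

D₁ = 57, D₂ = 57
river cycle of f (length 6): (2, 5, -4), (-4, 3, 3), (3, 3, -4), (-4, 5, 2), (2, 7, -1), (-1, 7, 2)
river cycle of g (length 6): (4, 5, -2), (-2, 7, 1), (1, 7, -2), (-2, 5, 4), (4, 3, -3), (-3, 3, 4)
cycles differ ⇒ inequivalent

no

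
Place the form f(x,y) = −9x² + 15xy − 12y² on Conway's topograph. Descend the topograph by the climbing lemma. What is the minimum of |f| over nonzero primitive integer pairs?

translate: b→3 (≡-15 mod 18), so (9,-15,12)→(9,3,6)
flip: (9,3,6)→(6,-3,9)
reduced (well bottom): (6,-3,9) with a≤c, −a<b≤a
well minimum |f| = |-6| = 6 (negative-definite)

6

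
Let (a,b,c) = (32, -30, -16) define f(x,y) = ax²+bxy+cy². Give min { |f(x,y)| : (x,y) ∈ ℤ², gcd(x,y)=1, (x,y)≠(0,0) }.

descent: ρ → (-16,30,32)  [lands on river]
river: ρ → (32,34,-14)
river: ρ → (-14,50,8)
river: ρ → (8,46,-26)
river: ρ → (-26,6,28)
river: ρ → (28,50,-4)
river: ρ → (-4,54,2)
river: ρ → (2,54,-4)
river: ρ → (-4,50,28)
river: ρ → (28,6,-26)
river: ρ → (-26,46,8)
river: ρ → (8,50,-14)
river: ρ → (-14,34,32)
river: ρ → (32,30,-16)
river: ρ → (-16,34,28)
river: ρ → (28,22,-22)
river: ρ → (-22,22,28)
river: ρ → (28,34,-16)
closes: descent 1, river 18
min |a| on river = 2

2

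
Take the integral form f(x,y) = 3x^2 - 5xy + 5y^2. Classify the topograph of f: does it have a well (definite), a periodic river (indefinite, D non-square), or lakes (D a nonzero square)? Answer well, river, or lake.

D = b²−4ac = (-5)² − 4·3·5 = -35
D < 0 ⇒ definite ⇒ every region one sign ⇒ single well

well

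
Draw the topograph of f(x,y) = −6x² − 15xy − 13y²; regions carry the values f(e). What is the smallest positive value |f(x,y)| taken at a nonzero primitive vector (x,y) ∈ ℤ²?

translate: b→3 (≡15 mod 12), so (6,15,13)→(6,3,4)
flip: (6,3,4)→(4,-3,6)
reduced (well bottom): (4,-3,6) with a≤c, −a<b≤a
well minimum |f| = |-4| = 4 (negative-definite)

4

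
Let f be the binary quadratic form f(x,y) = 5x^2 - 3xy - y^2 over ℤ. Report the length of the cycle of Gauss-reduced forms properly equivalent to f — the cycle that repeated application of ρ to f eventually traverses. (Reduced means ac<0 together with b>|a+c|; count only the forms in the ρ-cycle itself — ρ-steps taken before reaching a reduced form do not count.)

D = 29, ⌊√D⌋ = 5
descent: ρ → (-1,5,1)  [lands on river]
river: ρ → (1,5,-1)
ρ-cycle length = 2 (tail of 1 descent step not counted)

2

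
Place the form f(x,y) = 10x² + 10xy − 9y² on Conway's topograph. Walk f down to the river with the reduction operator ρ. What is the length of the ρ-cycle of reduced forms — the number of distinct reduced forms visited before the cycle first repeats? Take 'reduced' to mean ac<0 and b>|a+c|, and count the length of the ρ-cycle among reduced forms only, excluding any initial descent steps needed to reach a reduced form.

D = 460, ⌊√D⌋ = 21
river: ρ → (-9,8,11)
river: ρ → (11,14,-6)
river: ρ → (-6,10,15)
river: ρ → (15,20,-1)
river: ρ → (-1,20,15)
river: ρ → (15,10,-6)
river: ρ → (-6,14,11)
river: ρ → (11,8,-9)
river: ρ → (-9,10,10)
river: ρ → (10,10,-9)
ρ-cycle length = 10 (tail of 0 descent steps not counted)

10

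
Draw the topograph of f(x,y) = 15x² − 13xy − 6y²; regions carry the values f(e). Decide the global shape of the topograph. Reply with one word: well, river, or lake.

D = b²−4ac = (-13)² − 4·15·(-6) = 529
D = 23² is a perfect square ⇒ form factors over ℤ ⇒ lakes

lake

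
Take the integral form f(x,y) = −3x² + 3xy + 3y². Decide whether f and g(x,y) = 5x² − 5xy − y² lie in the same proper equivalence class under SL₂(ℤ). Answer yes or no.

D₁ = 45, D₂ = 45
river cycle of f (length 2): (3, 3, -3), (-3, 3, 3)
river cycle of g (length 2): (-1, 5, 5), (5, 5, -1)
cycles differ ⇒ inequivalent

no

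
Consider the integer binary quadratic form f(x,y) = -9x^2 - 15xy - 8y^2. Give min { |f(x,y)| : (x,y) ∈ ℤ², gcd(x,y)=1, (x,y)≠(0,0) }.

translate: b→-3 (≡15 mod 18), so (9,15,8)→(9,-3,2)
flip: (9,-3,2)→(2,3,9)
translate: b→-1 (≡3 mod 4), so (2,3,9)→(2,-1,8)
reduced (well bottom): (2,-1,8) with a≤c, −a<b≤a
well minimum |f| = |-2| = 2 (negative-definite)

2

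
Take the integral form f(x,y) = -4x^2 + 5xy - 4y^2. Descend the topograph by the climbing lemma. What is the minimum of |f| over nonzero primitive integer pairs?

translate: b→3 (≡-5 mod 8), so (4,-5,4)→(4,3,3)
flip: (4,3,3)→(3,-3,4)
translate: b→3 (≡-3 mod 6), so (3,-3,4)→(3,3,4)
reduced (well bottom): (3,3,4) with a≤c, −a<b≤a
well minimum |f| = |-3| = 3 (negative-definite)

3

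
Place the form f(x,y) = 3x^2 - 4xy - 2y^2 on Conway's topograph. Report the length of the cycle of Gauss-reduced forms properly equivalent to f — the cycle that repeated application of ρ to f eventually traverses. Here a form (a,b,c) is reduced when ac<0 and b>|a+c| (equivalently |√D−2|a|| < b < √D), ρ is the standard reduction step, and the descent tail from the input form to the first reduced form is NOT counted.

D = 40, ⌊√D⌋ = 6
descent: ρ → (-2,4,3)  [lands on river]
river: ρ → (3,2,-3)
river: ρ → (-3,4,2)
river: ρ → (2,4,-3)
river: ρ → (-3,2,3)
river: ρ → (3,4,-2)
ρ-cycle length = 6 (tail of 1 descent step not counted)

6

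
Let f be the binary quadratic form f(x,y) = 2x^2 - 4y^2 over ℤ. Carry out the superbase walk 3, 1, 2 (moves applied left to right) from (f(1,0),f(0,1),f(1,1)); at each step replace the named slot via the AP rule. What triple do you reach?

start (2,-4,-2) = (f(1,0),f(0,1),f(1,1))
replace slot 3: 2·(2+(-4)) − (-2) = -2 → (2,-4,-2)
replace slot 1: 2·((-4)+(-2)) − 2 = -14 → (-14,-4,-2)
replace slot 2: 2·((-14)+(-2)) − (-4) = -28 → (-14,-28,-2)

-14,-28,-2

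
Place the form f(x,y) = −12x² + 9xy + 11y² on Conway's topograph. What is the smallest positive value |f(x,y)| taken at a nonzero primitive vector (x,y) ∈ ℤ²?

river: ρ → (11,13,-10)
river: ρ → (-10,7,14)
river: ρ → (14,21,-3)
river: ρ → (-3,21,14)
river: ρ → (14,7,-10)
river: ρ → (-10,13,11)
river: ρ → (11,9,-12)
river: ρ → (-12,15,8)
river: ρ → (8,17,-10)
river: ρ → (-10,23,2)
river: ρ → (2,21,-21)
river: ρ → (-21,21,2)
river: ρ → (2,23,-10)
river: ρ → (-10,17,8)
river: ρ → (8,15,-12)
river: ρ → (-12,9,11)
closes: descent 0, river 16
min |a| on river = 2

2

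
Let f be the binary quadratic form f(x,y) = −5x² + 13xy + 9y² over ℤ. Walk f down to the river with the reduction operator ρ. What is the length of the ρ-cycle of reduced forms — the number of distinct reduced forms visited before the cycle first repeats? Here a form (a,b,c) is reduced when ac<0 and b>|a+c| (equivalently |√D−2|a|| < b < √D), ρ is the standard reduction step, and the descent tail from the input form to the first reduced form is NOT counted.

D = 349, ⌊√D⌋ = 18
river: ρ → (9,5,-9)
river: ρ → (-9,13,5)
river: ρ → (5,17,-3)
river: ρ → (-3,13,15)
river: ρ → (15,17,-1)
river: ρ → (-1,17,15)
river: ρ → (15,13,-3)
river: ρ → (-3,17,5)
river: ρ → (5,13,-9)
river: ρ → (-9,5,9)
river: ρ → (9,13,-5)
river: ρ → (-5,17,3)
river: ρ → (3,13,-15)
river: ρ → (-15,17,1)
river: ρ → (1,17,-15)
river: ρ → (-15,13,3)
river: ρ → (3,17,-5)
river: ρ → (-5,13,9)
ρ-cycle length = 18 (tail of 0 descent steps not counted)

18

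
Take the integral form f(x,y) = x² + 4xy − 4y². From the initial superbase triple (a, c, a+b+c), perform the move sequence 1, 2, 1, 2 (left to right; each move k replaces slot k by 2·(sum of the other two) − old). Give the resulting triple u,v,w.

start (1,-4,1) = (f(1,0),f(0,1),f(1,1))
replace slot 1: 2·((-4)+1) − 1 = -7 → (-7,-4,1)
replace slot 2: 2·((-7)+1) − (-4) = -8 → (-7,-8,1)
replace slot 1: 2·((-8)+1) − (-7) = -7 → (-7,-8,1)
replace slot 2: 2·((-7)+1) − (-8) = -4 → (-7,-4,1)

-7,-4,1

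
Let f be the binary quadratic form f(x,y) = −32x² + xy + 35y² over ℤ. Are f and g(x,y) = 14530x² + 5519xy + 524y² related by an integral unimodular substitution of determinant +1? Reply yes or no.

D₁ = 4481, D₂ = 4481
river cycle of f (length 26): (-32, 65, 2), (2, 63, -64), (-64, 65, 1), (1, 65, -64), (-64, 63, 2), (2, 65, -32), (-32, 63, 4), (4, 65, -16), (-16, 63, 8), (8, 65, -8), … (16 more)
river cycle of g (length 26): (-32, 65, 2), (2, 63, -64), (-64, 65, 1), (1, 65, -64), (-64, 63, 2), (2, 65, -32), (-32, 63, 4), (4, 65, -16), (-16, 63, 8), (8, 65, -8), … (16 more)
cycles coincide ⇒ equivalent

yes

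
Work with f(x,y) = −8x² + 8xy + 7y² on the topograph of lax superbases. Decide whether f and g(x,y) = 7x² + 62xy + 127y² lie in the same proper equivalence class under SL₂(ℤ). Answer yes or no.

D₁ = 288, D₂ = 288
river cycle of f (length 6): (7, 6, -9), (-9, 12, 4), (4, 12, -9), (-9, 6, 7), (7, 8, -8), (-8, 8, 7)
river cycle of g (length 6): (7, 6, -9), (-9, 12, 4), (4, 12, -9), (-9, 6, 7), (7, 8, -8), (-8, 8, 7)
cycles coincide ⇒ equivalent

yes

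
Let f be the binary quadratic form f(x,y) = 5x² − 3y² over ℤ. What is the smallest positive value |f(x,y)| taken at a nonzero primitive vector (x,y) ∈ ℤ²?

descent: ρ → (-3,6,2)  [lands on river]
river: ρ → (2,6,-3)
closes: descent 1, river 2
min |a| on river = 2

2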